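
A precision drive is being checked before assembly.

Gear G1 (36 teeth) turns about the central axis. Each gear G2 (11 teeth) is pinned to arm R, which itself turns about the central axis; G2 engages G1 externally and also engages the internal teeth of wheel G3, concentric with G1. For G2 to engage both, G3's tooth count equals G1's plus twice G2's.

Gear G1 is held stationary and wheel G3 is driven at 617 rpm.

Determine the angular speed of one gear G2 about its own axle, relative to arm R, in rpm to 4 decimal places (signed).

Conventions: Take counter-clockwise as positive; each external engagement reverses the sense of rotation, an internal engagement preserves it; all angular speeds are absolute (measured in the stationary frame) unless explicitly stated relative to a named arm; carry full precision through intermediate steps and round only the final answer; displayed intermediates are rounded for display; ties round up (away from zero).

class = planetary set [G3 = 36+2·11 = 58; Willis about the carrier]
normalise by the input: solve with ω_ring = 1, then scale by 617 rpm
ring teeth: 36 + 2·11 = 58
36(ω_sun−ω_arm) = −58(ω_ring−ω_arm),  ω_sun = 0, ω_ring = 1
36(0−ω_arm) = −58(1−ω_arm)  ⇒  94·ω_arm = 58  ⇒  ω_arm = 29/47
sun–planet mesh: 36·(0−29/47) = −11·(ω_p−ω_arm)  ⇒  ω_p−ω_arm = 1044/517
scale: ω_p−ω_arm = 1044/517 × 617 rpm = +1245.9342 rpm

+1245.9342 rpm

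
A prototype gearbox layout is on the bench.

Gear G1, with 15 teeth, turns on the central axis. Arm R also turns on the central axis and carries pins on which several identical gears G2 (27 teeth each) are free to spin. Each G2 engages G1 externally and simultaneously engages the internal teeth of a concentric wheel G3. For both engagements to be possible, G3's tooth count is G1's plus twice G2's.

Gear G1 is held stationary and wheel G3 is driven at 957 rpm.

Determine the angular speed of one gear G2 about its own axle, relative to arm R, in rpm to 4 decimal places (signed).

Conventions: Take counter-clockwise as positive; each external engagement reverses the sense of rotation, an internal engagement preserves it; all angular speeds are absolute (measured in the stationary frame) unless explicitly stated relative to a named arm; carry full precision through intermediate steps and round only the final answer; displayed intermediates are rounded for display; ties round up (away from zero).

planetary set (15T centre, 27T on arm, 69T internal) — Willis relation
normalise by the input: solve with ω_ring = 1, then scale by 957 rpm
ring teeth: 15 + 2·27 = 69
15(ω_sun−ω_arm) = −69(ω_ring−ω_arm),  ω_sun = 0, ω_ring = 1
15(0−ω_arm) = −69(1−ω_arm)  ⇒  84·ω_arm = 69  ⇒  ω_arm = 23/28
sun–planet mesh: 15·(0−23/28) = −27·(ω_p−ω_arm)  ⇒  ω_p−ω_arm = 115/252
scale: ω_p−ω_arm = 115/252 × 957 rpm = +436.7262 rpm

+436.7262 rpm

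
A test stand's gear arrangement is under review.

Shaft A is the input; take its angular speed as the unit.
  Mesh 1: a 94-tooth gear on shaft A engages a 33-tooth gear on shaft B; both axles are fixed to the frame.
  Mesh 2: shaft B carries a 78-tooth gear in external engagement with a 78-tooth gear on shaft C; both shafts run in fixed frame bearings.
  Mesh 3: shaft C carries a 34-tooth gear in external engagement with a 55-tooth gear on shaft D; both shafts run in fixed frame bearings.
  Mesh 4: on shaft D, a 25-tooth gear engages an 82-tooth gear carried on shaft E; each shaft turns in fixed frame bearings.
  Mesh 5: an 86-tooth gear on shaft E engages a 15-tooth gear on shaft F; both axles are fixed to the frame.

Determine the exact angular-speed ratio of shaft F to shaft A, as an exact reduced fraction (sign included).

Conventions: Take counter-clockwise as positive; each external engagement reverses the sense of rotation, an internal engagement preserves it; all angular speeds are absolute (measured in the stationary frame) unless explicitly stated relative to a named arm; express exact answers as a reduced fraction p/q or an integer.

class = fixed-axis compound train [5 meshes; 5 ratios multiply, 5 sense flips]
mesh 1 [94T→33T]: running ratio 94/33, sense −
mesh 2 [78T→78T]: running ratio 94/33, sense +
mesh 3 [34T→55T]: running ratio 3196/1815, sense −
mesh 4 [25T→82T]: running ratio 7990/14883, sense +
mesh 5 [86T→15T]: running ratio 137428/44649, sense −
ω_out/ω_in = -137428/44649

-137428/44649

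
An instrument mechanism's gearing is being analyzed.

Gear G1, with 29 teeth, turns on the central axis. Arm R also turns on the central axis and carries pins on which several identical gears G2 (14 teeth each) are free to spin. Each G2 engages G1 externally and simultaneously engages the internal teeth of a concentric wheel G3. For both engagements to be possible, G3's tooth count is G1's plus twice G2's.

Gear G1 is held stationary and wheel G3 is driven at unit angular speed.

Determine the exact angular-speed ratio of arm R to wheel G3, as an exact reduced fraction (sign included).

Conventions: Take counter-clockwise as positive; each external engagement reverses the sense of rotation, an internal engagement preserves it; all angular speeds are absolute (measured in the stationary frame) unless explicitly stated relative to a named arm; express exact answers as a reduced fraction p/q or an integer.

planetary set (29T centre, 14T on arm, 57T internal) — Willis relation
ring teeth: 29 + 2·14 = 57
29(ω_sun−ω_arm) = −57(ω_ring−ω_arm),  ω_sun = 0, ω_ring = 1
29(0−ω_arm) = −57(1−ω_arm)  ⇒  86·ω_arm = 57  ⇒  ω_arm = 57/86
ω_out/ω_in = 57/86

57/86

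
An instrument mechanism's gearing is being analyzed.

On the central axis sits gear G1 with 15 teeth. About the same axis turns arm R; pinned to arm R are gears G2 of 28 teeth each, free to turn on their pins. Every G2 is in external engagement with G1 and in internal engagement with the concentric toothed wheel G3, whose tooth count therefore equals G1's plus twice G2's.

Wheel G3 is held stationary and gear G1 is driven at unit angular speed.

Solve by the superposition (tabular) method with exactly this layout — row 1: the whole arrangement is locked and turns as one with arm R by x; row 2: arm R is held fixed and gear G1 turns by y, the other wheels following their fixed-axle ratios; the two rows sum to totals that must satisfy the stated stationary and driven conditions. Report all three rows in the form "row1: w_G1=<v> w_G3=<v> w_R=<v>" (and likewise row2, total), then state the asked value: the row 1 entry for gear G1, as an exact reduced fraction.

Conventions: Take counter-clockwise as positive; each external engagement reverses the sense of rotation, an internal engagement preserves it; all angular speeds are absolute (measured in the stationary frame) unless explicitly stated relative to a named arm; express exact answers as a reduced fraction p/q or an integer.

planetary set (15T centre, 28T on arm, 71T internal) — Willis relation
row 1: whole set turns with the arm by x
superposition row 2 [arm held]: sun y, ring −(15/71)·y, arm 0
boundary: total ω_ring = x − (15/71)·y = 0 and total ω_sun = x + y = 1  ⇒  y = 71/86, x = 15/86
row 2 ring = −(15/71)·71/86 = -15/86
totals (row 1 + row 2): sun 15/86 + 71/86 = 1, ring 15/86 + (-15/86) = 0, arm 15/86 + 0 = 15/86
asked cell (row1, sun) = 15/86

row1: w_G1=15/86 w_G3=15/86 w_R=15/86
row2: w_G1=71/86 w_G3=-15/86 w_R=0
total: w_G1=1 w_G3=0 w_R=15/86
asked value: 15/86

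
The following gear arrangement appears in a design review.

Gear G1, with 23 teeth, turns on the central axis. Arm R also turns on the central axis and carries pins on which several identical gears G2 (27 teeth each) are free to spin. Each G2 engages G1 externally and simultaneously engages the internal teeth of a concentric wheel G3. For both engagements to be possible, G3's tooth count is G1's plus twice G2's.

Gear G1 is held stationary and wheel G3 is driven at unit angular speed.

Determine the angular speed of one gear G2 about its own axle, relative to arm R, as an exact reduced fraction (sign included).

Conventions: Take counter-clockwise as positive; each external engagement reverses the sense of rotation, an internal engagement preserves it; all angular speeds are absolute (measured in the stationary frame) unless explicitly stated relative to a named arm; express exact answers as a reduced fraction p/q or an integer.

planetary set (23T centre, 27T on arm, 77T internal) — Willis relation
ring teeth: 23 + 2·27 = 77
23(ω_sun−ω_arm) = −77(ω_ring−ω_arm),  ω_sun = 0, ω_ring = 1
23(0−ω_arm) = −77(1−ω_arm)  ⇒  100·ω_arm = 77  ⇒  ω_arm = 77/100
sun–planet mesh: 23·(0−77/100) = −27·(ω_p−ω_arm)  ⇒  ω_p−ω_arm = 1771/2700
exact speed ratio = 1771/2700

1771/2700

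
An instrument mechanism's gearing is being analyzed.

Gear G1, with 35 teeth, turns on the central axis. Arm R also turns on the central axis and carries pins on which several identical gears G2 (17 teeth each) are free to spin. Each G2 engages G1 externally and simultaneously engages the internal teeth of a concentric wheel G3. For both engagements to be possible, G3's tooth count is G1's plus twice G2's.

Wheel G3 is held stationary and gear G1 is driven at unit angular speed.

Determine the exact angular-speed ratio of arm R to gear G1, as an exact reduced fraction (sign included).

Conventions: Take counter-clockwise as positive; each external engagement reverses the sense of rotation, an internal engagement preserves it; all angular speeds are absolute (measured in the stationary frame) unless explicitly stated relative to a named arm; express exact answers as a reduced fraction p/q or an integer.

35/104

recognized (axles ride arm R): planetary set, 35/17/69 teeth
ring teeth: 35 + 2·17 = 69
35(ω_sun−ω_arm) = −69(ω_ring−ω_arm),  ω_ring = 0, ω_sun = 1
35(1−ω_arm) = −69(0−ω_arm)  ⇒  104·ω_arm = 35  ⇒  ω_arm = 35/104
ω_out/ω_in = 35/104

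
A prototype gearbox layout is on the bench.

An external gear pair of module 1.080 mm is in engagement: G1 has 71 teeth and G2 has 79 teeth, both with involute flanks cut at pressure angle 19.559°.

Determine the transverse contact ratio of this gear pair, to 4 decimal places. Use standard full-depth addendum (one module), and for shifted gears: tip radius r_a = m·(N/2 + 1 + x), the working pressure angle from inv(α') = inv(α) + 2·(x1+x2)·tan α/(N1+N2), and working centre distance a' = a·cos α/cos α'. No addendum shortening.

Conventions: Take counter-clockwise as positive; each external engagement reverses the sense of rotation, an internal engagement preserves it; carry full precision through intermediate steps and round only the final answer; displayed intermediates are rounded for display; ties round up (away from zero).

1.8441

topology: single-mesh involute geometry — m = 1.080, 71T/79T pair
base radii: r_b1 = 36.127677, r_b2 = 40.198401
tip radii: r_a1 = 39.420000, r_a2 = 43.740000
no profile shift: α' = α, a' = a
action lengths: √(r_a1²−r_b1²) = 15.771093, √(r_a2²−r_b2²) = 17.241698
base pitch p_b = π·m·cos α = 3.197139
CR = (15.771093 + 17.241698 − 81.000000·sin 19.55900°)/3.197139 = 1.844094
contact ratio ≈ 1.8441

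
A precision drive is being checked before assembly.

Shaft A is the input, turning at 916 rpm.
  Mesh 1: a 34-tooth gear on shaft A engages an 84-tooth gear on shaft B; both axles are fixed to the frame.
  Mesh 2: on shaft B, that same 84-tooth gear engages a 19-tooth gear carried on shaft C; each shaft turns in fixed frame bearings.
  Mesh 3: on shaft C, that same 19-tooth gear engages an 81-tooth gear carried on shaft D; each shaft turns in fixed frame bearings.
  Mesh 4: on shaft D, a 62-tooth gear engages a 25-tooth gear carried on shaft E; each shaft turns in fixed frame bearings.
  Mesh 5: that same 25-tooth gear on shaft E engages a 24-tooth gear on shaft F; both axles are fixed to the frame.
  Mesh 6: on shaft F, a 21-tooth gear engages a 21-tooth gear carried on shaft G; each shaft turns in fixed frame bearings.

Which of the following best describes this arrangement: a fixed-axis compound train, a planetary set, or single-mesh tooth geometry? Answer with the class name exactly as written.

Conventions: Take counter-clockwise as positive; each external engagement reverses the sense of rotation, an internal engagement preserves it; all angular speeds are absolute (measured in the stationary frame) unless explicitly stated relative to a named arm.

fixed-axis compound train

topology: fixed-axis compound train — 6 meshes, A→G
classification: fixed-axis compound train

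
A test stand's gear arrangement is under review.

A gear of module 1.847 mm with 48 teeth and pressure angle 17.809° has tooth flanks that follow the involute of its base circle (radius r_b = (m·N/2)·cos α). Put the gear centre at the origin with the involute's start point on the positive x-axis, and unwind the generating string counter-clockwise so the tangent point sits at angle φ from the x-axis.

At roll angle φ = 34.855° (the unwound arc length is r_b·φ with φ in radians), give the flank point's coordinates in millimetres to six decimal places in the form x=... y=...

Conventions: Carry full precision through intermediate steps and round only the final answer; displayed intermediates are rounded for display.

single-mesh involute tooth geometry (48T wheel at module 1.847)
pitch radius r_p = m·N/2 = 1.847·48/2 = 44.328000
base radius r_b = r_p·cos α = 44.328000·cos 17.809° = 42.203863
roll angle φ = 34.855° = 0.60833451 rad
x = r_b·(cos φ + φ·sin φ) = 49.305300
y = r_b·(sin φ − φ·cos φ) = 3.051409

x=49.305300 y=3.051409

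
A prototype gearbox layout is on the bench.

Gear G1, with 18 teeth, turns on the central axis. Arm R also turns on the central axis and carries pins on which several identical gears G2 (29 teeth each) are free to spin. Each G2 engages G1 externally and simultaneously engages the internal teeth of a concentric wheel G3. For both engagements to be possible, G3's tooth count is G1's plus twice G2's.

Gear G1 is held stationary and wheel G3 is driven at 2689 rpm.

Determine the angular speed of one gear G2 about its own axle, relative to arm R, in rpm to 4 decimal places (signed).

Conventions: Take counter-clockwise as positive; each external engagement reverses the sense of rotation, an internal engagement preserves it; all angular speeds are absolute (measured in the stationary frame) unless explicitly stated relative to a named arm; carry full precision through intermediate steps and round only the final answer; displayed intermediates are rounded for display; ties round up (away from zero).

+1349.4321 rpm

planetary set (18T centre, 29T on arm, 76T internal) — Willis relation
normalise by the input: solve with ω_ring = 1, then scale by 2689 rpm
ring teeth: 18 + 2·29 = 76
18(ω_sun−ω_arm) = −76(ω_ring−ω_arm),  ω_sun = 0, ω_ring = 1
18(0−ω_arm) = −76(1−ω_arm)  ⇒  94·ω_arm = 76  ⇒  ω_arm = 38/47
sun–planet mesh: 18·(0−38/47) = −29·(ω_p−ω_arm)  ⇒  ω_p−ω_arm = 684/1363
scale: ω_p−ω_arm = 684/1363 × 2689 rpm = +1349.4321 rpm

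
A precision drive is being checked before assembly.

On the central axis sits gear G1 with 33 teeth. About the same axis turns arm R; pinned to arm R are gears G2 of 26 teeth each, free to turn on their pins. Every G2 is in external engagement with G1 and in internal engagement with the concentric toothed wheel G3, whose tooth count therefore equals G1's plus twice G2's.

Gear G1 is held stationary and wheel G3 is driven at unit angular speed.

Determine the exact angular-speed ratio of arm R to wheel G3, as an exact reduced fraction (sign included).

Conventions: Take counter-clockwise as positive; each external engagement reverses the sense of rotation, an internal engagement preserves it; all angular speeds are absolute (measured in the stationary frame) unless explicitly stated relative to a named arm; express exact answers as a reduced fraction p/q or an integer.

topology: planetary set — G1 33T / G2 26T / G3 85T, arm = carrier (Willis)
ring teeth: 33 + 2·26 = 85
33(ω_sun−ω_arm) = −85(ω_ring−ω_arm),  ω_sun = 0, ω_ring = 1
33(0−ω_arm) = −85(1−ω_arm)  ⇒  118·ω_arm = 85  ⇒  ω_arm = 85/118
ω_out/ω_in = 85/118

85/118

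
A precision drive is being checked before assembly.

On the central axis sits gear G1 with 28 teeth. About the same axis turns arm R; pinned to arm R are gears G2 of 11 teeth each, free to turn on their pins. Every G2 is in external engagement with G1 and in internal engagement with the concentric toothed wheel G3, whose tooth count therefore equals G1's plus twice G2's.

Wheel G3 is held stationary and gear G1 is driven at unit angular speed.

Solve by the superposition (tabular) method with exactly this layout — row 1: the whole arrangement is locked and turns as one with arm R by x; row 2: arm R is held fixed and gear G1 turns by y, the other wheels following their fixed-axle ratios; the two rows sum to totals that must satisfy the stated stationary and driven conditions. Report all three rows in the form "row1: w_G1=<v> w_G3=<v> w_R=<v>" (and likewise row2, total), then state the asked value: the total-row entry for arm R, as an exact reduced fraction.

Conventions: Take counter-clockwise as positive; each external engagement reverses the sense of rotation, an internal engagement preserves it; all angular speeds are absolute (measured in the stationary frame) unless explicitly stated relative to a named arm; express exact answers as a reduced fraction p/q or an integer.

class = planetary set [G3 = 28+2·11 = 50; Willis about the carrier]
row 1 — lock + rotate with arm: ω_sun = ω_ring = ω_arm = x
row 2 — arm fixed, fixed-axis ratios: sun y, ring −(28/50)·y, arm 0
boundary: total ω_ring = x − (28/50)·y = 0 and total ω_sun = x + y = 1  ⇒  y = 25/39, x = 14/39
row 2 ring = −(28/50)·25/39 = -14/39
totals (row 1 + row 2): sun 14/39 + 25/39 = 1, ring 14/39 + (-14/39) = 0, arm 14/39 + 0 = 14/39
asked cell (total, arm) = 14/39

row1: w_G1=14/39 w_G3=14/39 w_R=14/39
row2: w_G1=25/39 w_G3=-14/39 w_R=0
total: w_G1=1 w_G3=0 w_R=14/39
asked value: 14/39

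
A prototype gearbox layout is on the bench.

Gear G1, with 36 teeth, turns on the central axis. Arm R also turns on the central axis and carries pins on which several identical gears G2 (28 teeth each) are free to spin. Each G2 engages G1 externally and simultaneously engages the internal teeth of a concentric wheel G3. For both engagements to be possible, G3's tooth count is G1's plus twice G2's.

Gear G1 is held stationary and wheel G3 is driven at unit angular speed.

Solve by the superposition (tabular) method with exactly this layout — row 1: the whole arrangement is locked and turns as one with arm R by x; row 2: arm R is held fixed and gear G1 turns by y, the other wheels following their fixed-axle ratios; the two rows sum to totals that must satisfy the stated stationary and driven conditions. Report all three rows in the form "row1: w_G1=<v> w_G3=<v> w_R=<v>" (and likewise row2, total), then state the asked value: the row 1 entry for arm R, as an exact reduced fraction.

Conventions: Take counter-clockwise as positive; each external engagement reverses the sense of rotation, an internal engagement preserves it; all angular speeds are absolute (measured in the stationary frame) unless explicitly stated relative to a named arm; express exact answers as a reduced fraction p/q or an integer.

topology: planetary set — G1 36T / G2 28T / G3 92T, arm = carrier (Willis)
row 1 (train locked, turned with arm): all members turn x
row 2 (arm held, sun turns y): ω_ring = −(36/92)·y, ω_arm = 0
boundary: total ω_sun = x + y = 0 and total ω_ring = x − (36/92)·y = 1  ⇒  y = -23/32, x = 23/32
row 2 ring = −(36/92)·(-23/32) = 9/32
totals (row 1 + row 2): sun 23/32 + (-23/32) = 0, ring 23/32 + 9/32 = 1, arm 23/32 + 0 = 23/32
asked cell (row1, arm) = 23/32

row1: w_G1=23/32 w_G3=23/32 w_R=23/32
row2: w_G1=-23/32 w_G3=9/32 w_R=0
total: w_G1=0 w_G3=1 w_R=23/32
asked value: 23/32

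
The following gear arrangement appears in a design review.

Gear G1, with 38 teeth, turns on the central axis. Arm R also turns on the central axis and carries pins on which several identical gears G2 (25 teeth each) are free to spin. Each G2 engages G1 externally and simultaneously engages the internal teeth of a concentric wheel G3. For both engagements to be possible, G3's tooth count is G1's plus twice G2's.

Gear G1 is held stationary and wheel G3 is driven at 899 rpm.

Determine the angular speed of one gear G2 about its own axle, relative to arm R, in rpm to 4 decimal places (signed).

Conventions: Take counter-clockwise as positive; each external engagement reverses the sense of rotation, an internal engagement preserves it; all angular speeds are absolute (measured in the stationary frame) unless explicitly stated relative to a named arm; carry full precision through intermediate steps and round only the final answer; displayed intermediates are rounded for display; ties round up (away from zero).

+954.3670 rpm

class = planetary set [G3 = 38+2·25 = 88; Willis about the carrier]
normalise by the input: solve with ω_ring = 1, then scale by 899 rpm
ring teeth: 38 + 2·25 = 88
38(ω_sun−ω_arm) = −88(ω_ring−ω_arm),  ω_sun = 0, ω_ring = 1
38(0−ω_arm) = −88(1−ω_arm)  ⇒  126·ω_arm = 88  ⇒  ω_arm = 44/63
sun–planet mesh: 38·(0−44/63) = −25·(ω_p−ω_arm)  ⇒  ω_p−ω_arm = 1672/1575
scale: ω_p−ω_arm = 1672/1575 × 899 rpm = +954.3670 rpm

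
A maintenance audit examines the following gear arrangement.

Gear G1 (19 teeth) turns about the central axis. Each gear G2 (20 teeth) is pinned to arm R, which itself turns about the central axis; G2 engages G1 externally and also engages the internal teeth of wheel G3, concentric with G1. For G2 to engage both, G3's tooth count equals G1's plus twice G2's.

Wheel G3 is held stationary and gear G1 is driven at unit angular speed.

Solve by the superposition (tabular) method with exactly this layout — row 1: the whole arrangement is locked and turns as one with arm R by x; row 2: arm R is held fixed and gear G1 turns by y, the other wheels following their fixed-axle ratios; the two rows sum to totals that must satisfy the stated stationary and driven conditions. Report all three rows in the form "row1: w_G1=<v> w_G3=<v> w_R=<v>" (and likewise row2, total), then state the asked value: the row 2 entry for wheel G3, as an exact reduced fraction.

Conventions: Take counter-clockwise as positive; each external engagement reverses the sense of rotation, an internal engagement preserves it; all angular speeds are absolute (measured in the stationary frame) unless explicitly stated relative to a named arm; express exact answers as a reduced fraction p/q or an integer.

planetary set (19T centre, 20T on arm, 59T internal) — Willis relation
row 1 — lock + rotate with arm: ω_sun = ω_ring = ω_arm = x
superposition row 2 [arm held]: sun y, ring −(19/59)·y, arm 0
boundary: total ω_ring = x − (19/59)·y = 0 and total ω_sun = x + y = 1  ⇒  y = 59/78, x = 19/78
row 2 ring = −(19/59)·59/78 = -19/78
totals (row 1 + row 2): sun 19/78 + 59/78 = 1, ring 19/78 + (-19/78) = 0, arm 19/78 + 0 = 19/78
asked cell (row2, ring) = -19/78

row1: w_G1=19/78 w_G3=19/78 w_R=19/78
row2: w_G1=59/78 w_G3=-19/78 w_R=0
total: w_G1=1 w_G3=0 w_R=19/78
asked value: -19/78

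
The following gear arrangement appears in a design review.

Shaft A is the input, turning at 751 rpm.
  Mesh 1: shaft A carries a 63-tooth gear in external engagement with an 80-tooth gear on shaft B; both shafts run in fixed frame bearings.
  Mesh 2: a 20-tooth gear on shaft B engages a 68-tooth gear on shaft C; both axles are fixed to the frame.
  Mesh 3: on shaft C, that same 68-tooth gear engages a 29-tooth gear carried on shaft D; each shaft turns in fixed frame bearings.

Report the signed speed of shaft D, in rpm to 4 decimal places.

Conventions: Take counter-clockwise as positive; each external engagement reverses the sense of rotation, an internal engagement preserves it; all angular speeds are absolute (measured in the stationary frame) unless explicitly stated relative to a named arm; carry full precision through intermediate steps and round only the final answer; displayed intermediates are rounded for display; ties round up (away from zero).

-407.8707 rpm

topology: fixed-axis compound train — 3 meshes, A→D
mesh 1 [63T→80T]: ω = 751.0000×63/80 = 591.4125 rpm, sense flips to −
mesh 2 [20T→68T]: ω = 591.4125×20/68 = 173.9449 rpm, sense flips to +
mesh 3 [68T→29T]: ω = 173.9449×68/29 = 407.8707 rpm, sense flips to −
signed output speed = -407.8707 rpm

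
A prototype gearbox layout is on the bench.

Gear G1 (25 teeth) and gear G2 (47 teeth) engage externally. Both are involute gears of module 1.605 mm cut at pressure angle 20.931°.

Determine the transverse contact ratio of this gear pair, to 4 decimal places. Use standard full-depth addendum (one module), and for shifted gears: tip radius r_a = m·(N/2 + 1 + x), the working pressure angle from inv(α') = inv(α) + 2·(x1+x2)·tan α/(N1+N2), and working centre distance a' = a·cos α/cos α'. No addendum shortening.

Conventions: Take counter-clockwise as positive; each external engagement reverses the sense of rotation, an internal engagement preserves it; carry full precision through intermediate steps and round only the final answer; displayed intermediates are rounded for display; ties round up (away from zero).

topology: single-mesh involute geometry — m = 1.605, 25T/47T pair
base radii: r_b1 = 18.738602, r_b2 = 35.228572
tip radii: r_a1 = 21.667500, r_a2 = 39.322500
no profile shift: α' = α, a' = a
action lengths: √(r_a1²−r_b1²) = 10.878665, √(r_a2²−r_b2²) = 17.470166
base pitch p_b = π·m·cos α = 4.709524
CR = (10.878665 + 17.470166 − 57.780000·sin 20.93100°)/4.709524 = 1.636536
contact ratio ≈ 1.6365

1.6365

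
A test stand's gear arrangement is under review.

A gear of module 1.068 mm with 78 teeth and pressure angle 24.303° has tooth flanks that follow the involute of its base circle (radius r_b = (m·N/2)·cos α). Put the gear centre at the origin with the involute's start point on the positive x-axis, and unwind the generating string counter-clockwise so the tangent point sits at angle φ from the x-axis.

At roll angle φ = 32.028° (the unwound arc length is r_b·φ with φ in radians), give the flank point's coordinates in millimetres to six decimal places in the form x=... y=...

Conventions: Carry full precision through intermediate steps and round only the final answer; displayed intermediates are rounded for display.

x=43.436438 y=2.141927

single-mesh involute tooth geometry (78T wheel at module 1.068)
pitch radius r_p = m·N/2 = 1.068·78/2 = 41.652000
base radius r_b = r_p·cos α = 41.652000·cos 24.303° = 37.960872
roll angle φ = 32.028° = 0.55899405 rad
x = r_b·(cos φ + φ·sin φ) = 43.436438
y = r_b·(sin φ − φ·cos φ) = 2.141927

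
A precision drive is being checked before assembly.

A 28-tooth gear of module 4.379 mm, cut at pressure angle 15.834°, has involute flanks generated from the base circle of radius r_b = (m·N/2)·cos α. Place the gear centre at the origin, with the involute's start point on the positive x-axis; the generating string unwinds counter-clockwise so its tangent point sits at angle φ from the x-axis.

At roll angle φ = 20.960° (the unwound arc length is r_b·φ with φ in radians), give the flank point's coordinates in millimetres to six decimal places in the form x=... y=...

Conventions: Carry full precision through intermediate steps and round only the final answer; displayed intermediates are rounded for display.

topology: single-mesh involute geometry — m = 4.379, N = 28
pitch radius r_p = m·N/2 = 4.379·28/2 = 61.306000
base radius r_b = r_p·cos α = 61.306000·cos 15.834° = 58.979820
roll angle φ = 20.960° = 0.36582101 rad
x = r_b·(cos φ + φ·sin φ) = 62.795252
y = r_b·(sin φ − φ·cos φ) = 0.949653

x=62.795252 y=0.949653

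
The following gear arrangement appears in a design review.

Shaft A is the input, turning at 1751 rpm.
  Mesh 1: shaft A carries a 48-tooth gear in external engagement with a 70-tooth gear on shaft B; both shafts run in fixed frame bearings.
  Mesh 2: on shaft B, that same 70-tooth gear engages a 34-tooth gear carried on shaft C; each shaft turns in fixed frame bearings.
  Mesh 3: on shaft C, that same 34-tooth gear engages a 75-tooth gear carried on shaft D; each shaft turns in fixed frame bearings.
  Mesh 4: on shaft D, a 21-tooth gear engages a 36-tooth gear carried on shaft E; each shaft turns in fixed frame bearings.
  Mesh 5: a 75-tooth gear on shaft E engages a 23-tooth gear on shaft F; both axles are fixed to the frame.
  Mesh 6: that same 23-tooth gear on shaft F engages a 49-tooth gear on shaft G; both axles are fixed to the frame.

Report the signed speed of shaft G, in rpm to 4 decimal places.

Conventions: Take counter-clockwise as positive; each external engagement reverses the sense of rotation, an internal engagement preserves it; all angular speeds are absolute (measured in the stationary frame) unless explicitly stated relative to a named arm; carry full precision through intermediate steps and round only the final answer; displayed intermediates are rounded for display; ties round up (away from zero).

+1000.5714 rpm

topology: fixed-axis compound train — 6 meshes, A→G
mesh 1 [48T→70T]: ω = 1751.0000×48/70 = 1200.6857 rpm, sense flips to −
mesh 2 [70T→34T]: ω = 1200.6857×70/34 = 2472.0000 rpm, sense flips to +
mesh 3 [34T→75T]: ω = 2472.0000×34/75 = 1120.6400 rpm, sense flips to −
mesh 4 [21T→36T]: ω = 1120.6400×21/36 = 653.7067 rpm, sense flips to +
mesh 5 [75T→23T]: ω = 653.7067×75/23 = 2131.6522 rpm, sense flips to −
mesh 6 [23T→49T]: ω = 2131.6522×23/49 = 1000.5714 rpm, sense flips to +
signed output speed = +1000.5714 rpm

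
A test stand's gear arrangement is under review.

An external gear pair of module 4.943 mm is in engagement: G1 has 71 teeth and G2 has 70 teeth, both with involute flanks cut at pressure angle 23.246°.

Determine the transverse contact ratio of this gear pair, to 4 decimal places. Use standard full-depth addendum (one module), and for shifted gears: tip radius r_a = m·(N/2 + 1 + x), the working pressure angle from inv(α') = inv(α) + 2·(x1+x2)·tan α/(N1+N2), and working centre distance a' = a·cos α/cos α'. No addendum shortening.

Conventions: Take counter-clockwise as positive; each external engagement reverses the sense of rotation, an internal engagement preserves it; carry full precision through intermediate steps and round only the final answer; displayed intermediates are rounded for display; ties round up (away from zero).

recognized (one external pair, fixed centres): single-mesh tooth geometry, m = 4.943, N1 = 71, N2 = 70
base radii: r_b1 = 161.231101, r_b2 = 158.960241
tip radii: r_a1 = 180.419500, r_a2 = 177.948000
no profile shift: α' = α, a' = a
action lengths: √(r_a1²−r_b1²) = 80.967450, √(r_a2²−r_b2²) = 79.982077
base pitch p_b = π·m·cos α = 14.268238
CR = (80.967450 + 79.982077 − 348.481500·sin 23.24600°)/14.268238 = 1.640774
contact ratio ≈ 1.6408

1.6408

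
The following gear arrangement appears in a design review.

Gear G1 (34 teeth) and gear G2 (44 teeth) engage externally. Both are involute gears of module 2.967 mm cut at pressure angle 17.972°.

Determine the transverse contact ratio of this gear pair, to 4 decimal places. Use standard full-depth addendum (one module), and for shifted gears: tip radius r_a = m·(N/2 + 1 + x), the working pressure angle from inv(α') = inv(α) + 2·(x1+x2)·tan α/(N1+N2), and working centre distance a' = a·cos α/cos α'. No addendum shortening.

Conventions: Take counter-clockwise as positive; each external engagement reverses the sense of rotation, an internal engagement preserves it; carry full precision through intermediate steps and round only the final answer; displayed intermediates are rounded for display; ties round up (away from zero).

1.8126

topology: single-mesh involute geometry — m = 2.967, 34T/44T pair
base radii: r_b1 = 47.977951, r_b2 = 62.089113
tip radii: r_a1 = 53.406000, r_a2 = 68.241000
no profile shift: α' = α, a' = a
action lengths: √(r_a1²−r_b1²) = 23.458838, √(r_a2²−r_b2²) = 28.315652
base pitch p_b = π·m·cos α = 8.866305
CR = (23.458838 + 28.315652 − 115.713000·sin 17.97200°)/8.866305 = 1.812592
contact ratio ≈ 1.8126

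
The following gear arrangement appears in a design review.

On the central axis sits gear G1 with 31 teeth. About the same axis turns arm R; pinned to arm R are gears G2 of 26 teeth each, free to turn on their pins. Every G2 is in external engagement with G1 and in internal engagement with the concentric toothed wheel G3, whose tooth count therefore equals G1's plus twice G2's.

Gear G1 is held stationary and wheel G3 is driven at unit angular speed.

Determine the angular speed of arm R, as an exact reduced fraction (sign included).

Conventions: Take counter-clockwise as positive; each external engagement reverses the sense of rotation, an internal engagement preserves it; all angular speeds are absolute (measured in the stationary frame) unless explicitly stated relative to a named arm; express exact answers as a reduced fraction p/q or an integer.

topology: planetary set — G1 31T / G2 26T / G3 83T, arm = carrier (Willis)
ring teeth: 31 + 2·26 = 83
31(ω_sun−ω_arm) = −83(ω_ring−ω_arm),  ω_sun = 0, ω_ring = 1
31(0−ω_arm) = −83(1−ω_arm)  ⇒  114·ω_arm = 83  ⇒  ω_arm = 83/114
exact speed ratio = 83/114

83/114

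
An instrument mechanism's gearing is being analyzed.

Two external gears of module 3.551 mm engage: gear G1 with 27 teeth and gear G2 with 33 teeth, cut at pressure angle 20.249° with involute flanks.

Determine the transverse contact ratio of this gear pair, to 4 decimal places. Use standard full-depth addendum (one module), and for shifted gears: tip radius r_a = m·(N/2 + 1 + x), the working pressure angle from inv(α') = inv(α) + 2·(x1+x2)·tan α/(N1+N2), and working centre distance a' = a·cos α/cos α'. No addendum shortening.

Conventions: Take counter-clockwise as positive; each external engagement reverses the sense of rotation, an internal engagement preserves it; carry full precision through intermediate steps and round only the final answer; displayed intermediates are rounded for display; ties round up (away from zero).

1.6413

single-mesh involute tooth geometry (27T engaging 33T at module 3.551)
base radii: r_b1 = 44.975775, r_b2 = 54.970392
tip radii: r_a1 = 51.489500, r_a2 = 62.142500
no profile shift: α' = α, a' = a
action lengths: √(r_a1²−r_b1²) = 25.066876, √(r_a2²−r_b2²) = 28.981828
base pitch p_b = π·m·cos α = 10.466338
CR = (25.066876 + 28.981828 − 106.530000·sin 20.24900°)/10.466338 = 1.641319
contact ratio ≈ 1.6413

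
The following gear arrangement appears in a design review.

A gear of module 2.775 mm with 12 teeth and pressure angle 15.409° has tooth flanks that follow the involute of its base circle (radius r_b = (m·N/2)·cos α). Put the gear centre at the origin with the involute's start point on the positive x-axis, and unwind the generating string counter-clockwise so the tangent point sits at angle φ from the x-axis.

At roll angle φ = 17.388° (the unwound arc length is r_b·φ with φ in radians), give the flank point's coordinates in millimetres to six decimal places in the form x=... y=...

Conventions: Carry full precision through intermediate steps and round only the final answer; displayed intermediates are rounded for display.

topology: single-mesh involute geometry — m = 2.775, N = 12
pitch radius r_p = m·N/2 = 2.775·12/2 = 16.650000
base radius r_b = r_p·cos α = 16.650000·cos 15.409° = 16.051494
roll angle φ = 17.388° = 0.30347785 rad
x = r_b·(cos φ + φ·sin φ) = 16.773723
y = r_b·(sin φ − φ·cos φ) = 0.148173

x=16.773723 y=0.148173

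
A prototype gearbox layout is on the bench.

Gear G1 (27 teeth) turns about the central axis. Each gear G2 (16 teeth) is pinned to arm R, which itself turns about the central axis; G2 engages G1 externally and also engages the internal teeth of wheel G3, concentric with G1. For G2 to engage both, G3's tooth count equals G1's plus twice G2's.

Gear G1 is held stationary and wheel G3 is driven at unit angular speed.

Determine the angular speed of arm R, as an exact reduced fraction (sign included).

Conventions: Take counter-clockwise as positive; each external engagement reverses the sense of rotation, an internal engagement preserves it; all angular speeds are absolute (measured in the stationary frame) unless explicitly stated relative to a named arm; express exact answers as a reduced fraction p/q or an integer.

topology: planetary set — G1 27T / G2 16T / G3 59T, arm = carrier (Willis)
ring teeth: 27 + 2·16 = 59
27(ω_sun−ω_arm) = −59(ω_ring−ω_arm),  ω_sun = 0, ω_ring = 1
27(0−ω_arm) = −59(1−ω_arm)  ⇒  86·ω_arm = 59  ⇒  ω_arm = 59/86
exact speed ratio = 59/86

59/86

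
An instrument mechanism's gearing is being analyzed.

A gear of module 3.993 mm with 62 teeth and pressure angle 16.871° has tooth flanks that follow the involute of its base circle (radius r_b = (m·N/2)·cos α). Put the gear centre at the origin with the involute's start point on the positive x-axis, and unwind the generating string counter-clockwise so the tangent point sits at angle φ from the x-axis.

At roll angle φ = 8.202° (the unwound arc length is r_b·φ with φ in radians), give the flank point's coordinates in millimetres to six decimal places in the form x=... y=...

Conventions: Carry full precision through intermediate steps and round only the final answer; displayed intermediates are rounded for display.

topology: single-mesh involute geometry — m = 3.993, N = 62
pitch radius r_p = m·N/2 = 3.993·62/2 = 123.783000
base radius r_b = r_p·cos α = 123.783000·cos 16.871° = 118.455454
roll angle φ = 8.202° = 0.14315191 rad
x = r_b·(cos φ + φ·sin φ) = 119.662965
y = r_b·(sin φ − φ·cos φ) = 0.115594

x=119.662965 y=0.115594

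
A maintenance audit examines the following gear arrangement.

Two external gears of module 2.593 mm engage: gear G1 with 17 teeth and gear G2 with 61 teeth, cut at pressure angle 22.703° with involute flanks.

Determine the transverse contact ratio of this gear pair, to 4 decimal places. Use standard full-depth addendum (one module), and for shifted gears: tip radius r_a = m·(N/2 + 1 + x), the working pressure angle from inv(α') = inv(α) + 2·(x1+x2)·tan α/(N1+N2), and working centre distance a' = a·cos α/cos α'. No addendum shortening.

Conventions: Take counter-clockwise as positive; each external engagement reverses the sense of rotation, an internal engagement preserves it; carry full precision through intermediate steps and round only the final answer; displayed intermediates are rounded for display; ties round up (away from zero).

topology: single-mesh involute geometry — m = 2.593, 17T/61T pair
base radii: r_b1 = 20.332755, r_b2 = 72.958710
tip radii: r_a1 = 24.633500, r_a2 = 81.679500
no profile shift: α' = α, a' = a
action lengths: √(r_a1²−r_b1²) = 13.906415, √(r_a2²−r_b2²) = 36.722844
base pitch p_b = π·m·cos α = 7.514969
CR = (13.906415 + 36.722844 − 101.127000·sin 22.70300°)/7.514969 = 1.543433
contact ratio ≈ 1.5434

1.5434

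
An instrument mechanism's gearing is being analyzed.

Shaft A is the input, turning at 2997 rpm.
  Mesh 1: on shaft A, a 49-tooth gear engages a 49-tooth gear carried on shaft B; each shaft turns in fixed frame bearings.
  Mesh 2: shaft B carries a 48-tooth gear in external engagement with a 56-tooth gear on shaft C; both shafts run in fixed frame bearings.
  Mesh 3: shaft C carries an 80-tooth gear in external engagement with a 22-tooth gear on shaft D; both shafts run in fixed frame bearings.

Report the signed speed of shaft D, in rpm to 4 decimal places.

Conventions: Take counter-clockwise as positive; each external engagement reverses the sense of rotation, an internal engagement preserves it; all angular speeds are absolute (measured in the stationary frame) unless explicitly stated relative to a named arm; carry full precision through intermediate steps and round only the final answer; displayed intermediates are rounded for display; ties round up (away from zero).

-9341.2987 rpm

topology: fixed-axis compound train — 3 meshes, A→D
mesh 1 [49T→49T]: ω = 2997.0000×49/49 = 2997.0000 rpm, sense flips to −
mesh 2 [48T→56T]: ω = 2997.0000×48/56 = 2568.8571 rpm, sense flips to +
mesh 3 [80T→22T]: ω = 2568.8571×80/22 = 9341.2987 rpm, sense flips to −
signed output speed = -9341.2987 rpm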